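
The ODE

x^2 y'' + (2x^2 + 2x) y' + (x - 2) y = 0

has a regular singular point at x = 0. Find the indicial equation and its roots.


Divide by x^2 to reach normal form y'' + P_1(x) y' + P_2(x) y = 0 with P_1(x) = 2 + 2/x and P_2(x) = 1/x - 2/x^2.
x = 0 is a singular point because the y'-coefficient 2 + 2/x has a pole at x = 0 and the y-coefficient 1/x - 2/x^2 has a pole at x = 0.
It is a regular singular point because x P_1(x) = p(x) = 2x + 2 and x^2 P_2(x) = q(x) = x - 2 are polynomials, hence analytic at x = 0.
p(0) = 2,  q(0) = -2.
Indicial equation: r(r-1) + p(0) r + q(0) = 0, i.e. r^2 + (p(0) - 1) r + q(0) = 0, i.e. r^2 + 1 r - 2 = 0.
Discriminant: (1)^2 - 4(-2) = 9, so r = (-1 ± 3)/2.
Solving: r_1 = 1, r_2 = -2.

indicial: r^2 + 1 r - 2 = 0; roots r_1 = 1, r_2 = -2


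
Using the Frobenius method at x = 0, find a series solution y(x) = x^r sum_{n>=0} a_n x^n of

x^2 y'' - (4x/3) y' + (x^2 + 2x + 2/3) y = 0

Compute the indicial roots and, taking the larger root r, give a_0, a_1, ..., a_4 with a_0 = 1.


Write in Frobenius form y'' + (p(x)/x) y' + (q(x)/x^2) y = 0:
  p(x) = -4/3,  q(x) = x^2 + 2x + 2/3.
Indicial equation: r(r-1) + (-4/3) r + (2/3) = 0 -> roots r_1 = 2, r_2 = 1/3.
Take r = r_1 = 2. Let y(x) = x^r sum_{n>=0} a_n x^n with a_0 = 1.
Substitute y = x^r sum a_n x^n and match x^{r+n}. The recurrence is
  D(n) a_n + 2 a_{n-1} + 1 a_{n-2} = 0,  where D(n) = (r+n)(r+n-1) + (-4/3)(r+n) + (2/3).
  a_n = [-2 a_{n-1} - 1 a_{n-2}] / D(n).
Since the indicial polynomial factors as (r - r_1)(r - r_2), D(n) = (r_1 + n - r_1)(r_1 + n - r_2) = n(n + 5/3).
Evaluating step by step (a_0 = 1):
  n = 1: D(1) = 1(1 + 5/3) = 8/3; numerator = -2(1) = -2; a_1 = (-2)/(8/3) = -3/4
  n = 2: D(2) = 2(2 + 5/3) = 22/3; numerator = -2(-3/4) - 1(1) = 1/2; a_2 = (1/2)/(22/3) = 3/44
  n = 3: D(3) = 3(3 + 5/3) = 14; numerator = -2(3/44) - 1(-3/4) = 27/44; a_3 = (27/44)/(14) = 27/616
  n = 4: D(4) = 4(4 + 5/3) = 68/3; numerator = -2(27/616) - 1(3/44) = -12/77; a_4 = (-12/77)/(68/3) = -9/1309

r = 2; a_0 = 1; a_1 = -3/4; a_2 = 3/44; a_3 = 27/616; a_4 = -9/1309


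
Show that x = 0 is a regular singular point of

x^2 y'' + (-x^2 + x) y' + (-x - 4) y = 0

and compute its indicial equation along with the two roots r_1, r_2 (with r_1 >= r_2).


Divide by x^2 to reach normal form y'' + P_1(x) y' + P_2(x) y = 0 with P_1(x) = -1 + 1/x and P_2(x) = -1/x - 4/x^2.
x = 0 is a singular point because the y'-coefficient -1 + 1/x has a pole at x = 0 and the y-coefficient -1/x - 4/x^2 has a pole at x = 0.
It is a regular singular point because x P_1(x) = p(x) = 1 - x and x^2 P_2(x) = q(x) = -x - 4 are polynomials, hence analytic at x = 0.
p(0) = 1,  q(0) = -4.
Indicial equation: r(r-1) + p(0) r + q(0) = 0, i.e. r^2 + (p(0) - 1) r + q(0) = 0, i.e. r^2 - 4 = 0.
Discriminant: (0)^2 - 4(-4) = 16, so r = (0 ± 4)/2.
Solving: r_1 = 2, r_2 = -2.

indicial: r^2 - 4 = 0; roots r_1 = 2, r_2 = -2


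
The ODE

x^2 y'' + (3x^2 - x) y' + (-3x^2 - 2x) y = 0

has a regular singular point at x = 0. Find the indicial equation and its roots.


Divide by x^2 to reach normal form y'' + P_1(x) y' + P_2(x) y = 0 with P_1(x) = 3 - 1/x and P_2(x) = -3 - 2/x.
x = 0 is a singular point because the y'-coefficient 3 - 1/x has a pole at x = 0 and the y-coefficient -3 - 2/x has a pole at x = 0.
It is a regular singular point because x P_1(x) = p(x) = 3x - 1 and x^2 P_2(x) = q(x) = -3x^2 - 2x are polynomials, hence analytic at x = 0.
p(0) = -1,  q(0) = 0.
Indicial equation: r(r-1) + p(0) r + q(0) = 0, i.e. r^2 + (p(0) - 1) r + q(0) = 0, i.e. r^2 - 2 r = 0.
Discriminant: (-2)^2 - 4(0) = 4, so r = (2 ± 2)/2.
Solving: r_1 = 2, r_2 = 0.

indicial: r^2 - 2 r = 0; roots r_1 = 2, r_2 = 0


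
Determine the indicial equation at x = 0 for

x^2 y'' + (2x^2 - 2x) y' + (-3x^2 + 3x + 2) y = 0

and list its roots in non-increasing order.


Divide by x^2 to reach normal form y'' + P_1(x) y' + P_2(x) y = 0 with P_1(x) = 2 - 2/x and P_2(x) = -3 + 3/x + 2/x^2.
x = 0 is a singular point because the y'-coefficient 2 - 2/x has a pole at x = 0 and the y-coefficient -3 + 3/x + 2/x^2 has a pole at x = 0.
It is a regular singular point because x P_1(x) = p(x) = 2x - 2 and x^2 P_2(x) = q(x) = -3x^2 + 3x + 2 are polynomials, hence analytic at x = 0.
p(0) = -2,  q(0) = 2.
Indicial equation: r(r-1) + p(0) r + q(0) = 0, i.e. r^2 + (p(0) - 1) r + q(0) = 0, i.e. r^2 - 3 r + 2 = 0.
Discriminant: (-3)^2 - 4(2) = 1, so r = (3 ± 1)/2.
Solving: r_1 = 2, r_2 = 1.

indicial: r^2 - 3 r + 2 = 0; roots r_1 = 2, r_2 = 1


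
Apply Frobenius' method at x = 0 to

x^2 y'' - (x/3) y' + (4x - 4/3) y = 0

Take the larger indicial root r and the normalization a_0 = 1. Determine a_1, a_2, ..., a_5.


Write in Frobenius form y'' + (p(x)/x) y' + (q(x)/x^2) y = 0:
  p(x) = -1/3,  q(x) = 4x - 4/3.
Indicial equation: r(r-1) + (-1/3) r + (-4/3) = 0 -> roots r_1 = 2, r_2 = -2/3.
Take r = r_1 = 2. Let y(x) = x^r sum_{n>=0} a_n x^n with a_0 = 1.
Substitute y = x^r sum a_n x^n and match x^{r+n}. The recurrence is
  D(n) a_n + 4 a_{n-1} = 0,  where D(n) = (r+n)(r+n-1) + (-1/3)(r+n) + (-4/3).
  a_n = -4 / D(n) * a_{n-1}.
Since the indicial polynomial factors as (r - r_1)(r - r_2), D(n) = (r_1 + n - r_1)(r_1 + n - r_2) = n(n + 8/3).
Evaluating step by step (a_0 = 1):
  n = 1: D(1) = 1(1 + 8/3) = 11/3; numerator = -4(1) = -4; a_1 = (-4)/(11/3) = -12/11
  n = 2: D(2) = 2(2 + 8/3) = 28/3; numerator = -4(-12/11) = 48/11; a_2 = (48/11)/(28/3) = 36/77
  n = 3: D(3) = 3(3 + 8/3) = 17; numerator = -4(36/77) = -144/77; a_3 = (-144/77)/(17) = -144/1309
  n = 4: D(4) = 4(4 + 8/3) = 80/3; numerator = -4(-144/1309) = 576/1309; a_4 = (576/1309)/(80/3) = 108/6545
  n = 5: D(5) = 5(5 + 8/3) = 115/3; numerator = -4(108/6545) = -432/6545; a_5 = (-432/6545)/(115/3) = -1296/752675

r = 2; a_0 = 1; a_1 = -12/11; a_2 = 36/77; a_3 = -144/1309; a_4 = 108/6545; a_5 = -1296/752675


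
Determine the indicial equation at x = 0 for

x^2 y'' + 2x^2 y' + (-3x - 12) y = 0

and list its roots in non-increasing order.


Divide by x^2 to reach normal form y'' + P_1(x) y' + P_2(x) y = 0 with P_1(x) = 2 and P_2(x) = -3/x - 12/x^2.
x = 0 is a singular point because the y-coefficient -3/x - 12/x^2 has a pole at x = 0.
It is a regular singular point because x P_1(x) = p(x) = 2x and x^2 P_2(x) = q(x) = -3x - 12 are polynomials, hence analytic at x = 0.
p(0) = 0,  q(0) = -12.
Indicial equation: r(r-1) + p(0) r + q(0) = 0, i.e. r^2 + (p(0) - 1) r + q(0) = 0, i.e. r^2 - 1 r - 12 = 0.
Discriminant: (-1)^2 - 4(-12) = 49, so r = (1 ± 7)/2.
Solving: r_1 = 4, r_2 = -3.

indicial: r^2 - 1 r - 12 = 0; roots r_1 = 4, r_2 = -3


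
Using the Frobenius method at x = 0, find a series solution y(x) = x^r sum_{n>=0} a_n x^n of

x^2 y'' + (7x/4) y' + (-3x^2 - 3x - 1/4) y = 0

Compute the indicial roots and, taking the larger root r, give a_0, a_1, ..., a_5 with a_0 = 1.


Write in Frobenius form y'' + (p(x)/x) y' + (q(x)/x^2) y = 0:
  p(x) = 7/4,  q(x) = -3x^2 - 3x - 1/4.
Indicial equation: r(r-1) + (7/4) r + (-1/4) = 0 -> roots r_1 = 1/4, r_2 = -1.
Take r = r_1 = 1/4. Let y(x) = x^r sum_{n>=0} a_n x^n with a_0 = 1.
Substitute y = x^r sum a_n x^n and match x^{r+n}. The recurrence is
  D(n) a_n - 3 a_{n-1} - 3 a_{n-2} = 0,  where D(n) = (r+n)(r+n-1) + (7/4)(r+n) + (-1/4).
  a_n = [3 a_{n-1} + 3 a_{n-2}] / D(n).
Since the indicial polynomial factors as (r - r_1)(r - r_2), D(n) = (r_1 + n - r_1)(r_1 + n - r_2) = n(n + 5/4).
Evaluating step by step (a_0 = 1):
  n = 1: D(1) = 1(1 + 5/4) = 9/4; numerator = 3(1) = 3; a_1 = (3)/(9/4) = 4/3
  n = 2: D(2) = 2(2 + 5/4) = 13/2; numerator = 3(4/3) + 3(1) = 7; a_2 = (7)/(13/2) = 14/13
  n = 3: D(3) = 3(3 + 5/4) = 51/4; numerator = 3(14/13) + 3(4/3) = 94/13; a_3 = (94/13)/(51/4) = 376/663
  n = 4: D(4) = 4(4 + 5/4) = 21; numerator = 3(376/663) + 3(14/13) = 1090/221; a_4 = (1090/221)/(21) = 1090/4641
  n = 5: D(5) = 5(5 + 5/4) = 125/4; numerator = 3(1090/4641) + 3(376/663) = 3722/1547; a_5 = (3722/1547)/(125/4) = 14888/193375

r = 1/4; a_0 = 1; a_1 = 4/3; a_2 = 14/13; a_3 = 376/663; a_4 = 1090/4641; a_5 = 14888/193375


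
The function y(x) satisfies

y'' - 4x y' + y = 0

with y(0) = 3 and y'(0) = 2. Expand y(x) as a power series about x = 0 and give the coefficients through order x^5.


Ansatz: y(x) = sum_{n>=0} a_n x^n, so y'(x) = sum_{n>=1} n a_n x^(n-1) and y''(x) = sum_{n>=2} n(n-1) a_n x^(n-2).
Substitute into P(x) y'' + Q(x) y' + R(x) y = 0 with P(x) = 1, Q(x) = -4x, R(x) = 1, and match powers of x.
Initial conditions: a_0 = 3, a_1 = 2.
Setting the coefficient of each power of x to zero and solving order by order (substituting the coefficients already found):
  x^0: 2 a_2 + a_0 = 0  ->  2 a_2 = -a_0 = -3  ->  a_2 = -3/2
  x^1: 6 a_3 - 3 a_1 = 0  ->  6 a_3 = 3 a_1 = 6  ->  a_3 = 1
  x^2: 12 a_4 - 7 a_2 = 0  ->  12 a_4 = 7 a_2 = -21/2  ->  a_4 = -7/8
  x^3: 20 a_5 - 11 a_3 = 0  ->  20 a_5 = 11 a_3 = 11  ->  a_5 = 11/20
Truncated series: y(x) = 3 + 2 x - (3/2) x^2 + x^3 - (7/8) x^4 + (11/20) x^5 + O(x^6).

a_0 = 3; a_1 = 2; a_2 = -3/2; a_3 = 1; a_4 = -7/8; a_5 = 11/20


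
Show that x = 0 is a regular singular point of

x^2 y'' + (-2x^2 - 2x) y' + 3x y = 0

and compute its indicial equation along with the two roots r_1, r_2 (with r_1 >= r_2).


Divide by x^2 to reach normal form y'' + P_1(x) y' + P_2(x) y = 0 with P_1(x) = -2 - 2/x and P_2(x) = 3/x.
x = 0 is a singular point because the y'-coefficient -2 - 2/x has a pole at x = 0 and the y-coefficient 3/x has a pole at x = 0.
It is a regular singular point because x P_1(x) = p(x) = -2x - 2 and x^2 P_2(x) = q(x) = 3x are polynomials, hence analytic at x = 0.
p(0) = -2,  q(0) = 0.
Indicial equation: r(r-1) + p(0) r + q(0) = 0, i.e. r^2 + (p(0) - 1) r + q(0) = 0, i.e. r^2 - 3 r = 0.
Discriminant: (-3)^2 - 4(0) = 9, so r = (3 ± 3)/2.
Solving: r_1 = 3, r_2 = 0.

indicial: r^2 - 3 r = 0; roots r_1 = 3, r_2 = 0


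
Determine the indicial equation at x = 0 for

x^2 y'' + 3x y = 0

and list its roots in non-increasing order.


Divide by x^2 to reach normal form y'' + P_1(x) y' + P_2(x) y = 0 with P_1(x) = 0 and P_2(x) = 3/x.
x = 0 is a singular point because the y-coefficient 3/x has a pole at x = 0.
It is a regular singular point because x P_1(x) = p(x) = 0 and x^2 P_2(x) = q(x) = 3x are polynomials, hence analytic at x = 0.
p(0) = 0,  q(0) = 0.
Indicial equation: r(r-1) + p(0) r + q(0) = 0, i.e. r^2 + (p(0) - 1) r + q(0) = 0, i.e. r^2 - 1 r = 0.
Discriminant: (-1)^2 - 4(0) = 1, so r = (1 ± 1)/2.
Solving: r_1 = 1, r_2 = 0.

indicial: r^2 - 1 r = 0; roots r_1 = 1, r_2 = 0


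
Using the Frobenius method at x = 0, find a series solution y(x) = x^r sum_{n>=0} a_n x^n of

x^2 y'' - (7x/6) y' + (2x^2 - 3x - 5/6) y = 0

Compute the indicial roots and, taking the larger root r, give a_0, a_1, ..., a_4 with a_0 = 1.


Write in Frobenius form y'' + (p(x)/x) y' + (q(x)/x^2) y = 0:
  p(x) = -7/6,  q(x) = 2x^2 - 3x - 5/6.
Indicial equation: r(r-1) + (-7/6) r + (-5/6) = 0 -> roots r_1 = 5/2, r_2 = -1/3.
Take r = r_1 = 5/2. Let y(x) = x^r sum_{n>=0} a_n x^n with a_0 = 1.
Substitute y = x^r sum a_n x^n and match x^{r+n}. The recurrence is
  D(n) a_n - 3 a_{n-1} + 2 a_{n-2} = 0,  where D(n) = (r+n)(r+n-1) + (-7/6)(r+n) + (-5/6).
  a_n = [3 a_{n-1} - 2 a_{n-2}] / D(n).
Since the indicial polynomial factors as (r - r_1)(r - r_2), D(n) = (r_1 + n - r_1)(r_1 + n - r_2) = n(n + 17/6).
Evaluating step by step (a_0 = 1):
  n = 1: D(1) = 1(1 + 17/6) = 23/6; numerator = 3(1) = 3; a_1 = (3)/(23/6) = 18/23
  n = 2: D(2) = 2(2 + 17/6) = 29/3; numerator = 3(18/23) - 2(1) = 8/23; a_2 = (8/23)/(29/3) = 24/667
  n = 3: D(3) = 3(3 + 17/6) = 35/2; numerator = 3(24/667) - 2(18/23) = -972/667; a_3 = (-972/667)/(35/2) = -1944/23345
  n = 4: D(4) = 4(4 + 17/6) = 82/3; numerator = 3(-1944/23345) - 2(24/667) = -7512/23345; a_4 = (-7512/23345)/(82/3) = -11268/957145

r = 5/2; a_0 = 1; a_1 = 18/23; a_2 = 24/667; a_3 = -1944/23345; a_4 = -11268/957145


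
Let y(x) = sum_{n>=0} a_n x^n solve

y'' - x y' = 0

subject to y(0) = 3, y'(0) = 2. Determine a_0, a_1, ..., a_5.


Ansatz: y(x) = sum_{n>=0} a_n x^n, so y'(x) = sum_{n>=1} n a_n x^(n-1) and y''(x) = sum_{n>=2} n(n-1) a_n x^(n-2).
Substitute into P(x) y'' + Q(x) y' + R(x) y = 0 with P(x) = 1, Q(x) = -x, R(x) = 0, and match powers of x.
Initial conditions: a_0 = 3, a_1 = 2.
Setting the coefficient of each power of x to zero and solving order by order (substituting the coefficients already found):
  x^0: 2 a_2 = 0  ->  a_2 = 0
  x^1: 6 a_3 - a_1 = 0  ->  6 a_3 = a_1 = 2  ->  a_3 = 1/3
  x^2: 12 a_4 - 2 a_2 = 0  ->  12 a_4 = 2 a_2 = 0  ->  a_4 = 0
  x^3: 20 a_5 - 3 a_3 = 0  ->  20 a_5 = 3 a_3 = 1  ->  a_5 = 1/20
Truncated series: y(x) = 3 + 2 x + (1/3) x^3 + (1/20) x^5 + O(x^6).

a_0 = 3; a_1 = 2; a_2 = 0; a_3 = 1/3; a_4 = 0; a_5 = 1/20


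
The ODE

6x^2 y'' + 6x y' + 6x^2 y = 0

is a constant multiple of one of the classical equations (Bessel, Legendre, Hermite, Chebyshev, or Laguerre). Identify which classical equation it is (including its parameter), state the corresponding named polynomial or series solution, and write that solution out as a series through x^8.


All three coefficients share the factor 6; dividing through by 6 gives  x^2 y'' + x y' + x^2 y = 0.
This matches the Bessel equation x^2 y'' + x y' + (x^2 - nu^2) y = 0 with nu^2 = 0, so nu = 0; the solution bounded at x = 0 is J_0(x).
Frobenius at x = 0: indicial roots ±nu; for r = nu the recurrence k(k + 2nu) c_k = -c_{k-2} gives the standard series J_nu(x) = sum_{k>=0} (-1)^k / (k! (k+nu)!) (x/2)^(2k+nu). Evaluate the first 5 terms:
  k = 0: (-1)^0 / (0! * 0! * 2^0) x^0 = 1/(1*1*1) x^0 = (1) x^0
  k = 1: (-1)^1 / (1! * 1! * 2^2) x^2 = -1/(1*1*4) x^2 = (-1/4) x^2
  k = 2: (-1)^2 / (2! * 2! * 2^4) x^4 = 1/(2*2*16) x^4 = (1/64) x^4
  k = 3: (-1)^3 / (3! * 3! * 2^6) x^6 = -1/(6*6*64) x^6 = (-1/2304) x^6
  k = 4: (-1)^4 / (4! * 4! * 2^8) x^8 = 1/(24*24*256) x^8 = (1/147456) x^8
Hence J_0(x) = x^8/147456 - x^6/2304 + x^4/64 - x^2/4 + 1 + ....

J_0(x); series = x^8/147456 - x^6/2304 + x^4/64 - x^2/4 + 1


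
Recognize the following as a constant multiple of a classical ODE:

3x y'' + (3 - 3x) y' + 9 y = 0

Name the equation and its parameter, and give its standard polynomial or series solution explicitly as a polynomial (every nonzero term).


All three coefficients share the factor 3; dividing through by 3 gives  x y'' + (1 - x) y' + 3 y = 0.
This matches the Laguerre equation x y'' + (1 - x) y' + n y = 0 with n = 3; the polynomial solution is L_3(x).
With y = sum_k a_k x^k, matching x^k gives (k+1)k a_{k+1} + (k+1) a_{k+1} - k a_k + n a_k = 0, i.e. (k+1)^2 a_{k+1} = (k - n) a_k = (k - 3) a_k. The right side vanishes at k = 3, so the series terminates at degree 3.
Standard normalization L_n(0) = 1 gives a_0 = 1. Work upward with a_{k+1} = (k - 3) a_k / (k+1)^2:
  a_1 = (0 - 3)(1) / 1^2 = -3/1 = -3
  a_2 = (1 - 3)(-3) / 2^2 = 6/4 = 3/2
  a_3 = (2 - 3)(3/2) / 3^2 = (-3/2)/9 = -1/6
Hence L_3(x) = -x^3/6 + 3 x^2/2 - 3 x + 1.

L_3(x); series = -x^3/6 + 3 x^2/2 - 3 x + 1


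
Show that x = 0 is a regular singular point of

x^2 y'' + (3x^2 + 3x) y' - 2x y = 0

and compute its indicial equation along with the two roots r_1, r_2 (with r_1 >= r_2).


Divide by x^2 to reach normal form y'' + P_1(x) y' + P_2(x) y = 0 with P_1(x) = 3 + 3/x and P_2(x) = -2/x.
x = 0 is a singular point because the y'-coefficient 3 + 3/x has a pole at x = 0 and the y-coefficient -2/x has a pole at x = 0.
It is a regular singular point because x P_1(x) = p(x) = 3x + 3 and x^2 P_2(x) = q(x) = -2x are polynomials, hence analytic at x = 0.
p(0) = 3,  q(0) = 0.
Indicial equation: r(r-1) + p(0) r + q(0) = 0, i.e. r^2 + (p(0) - 1) r + q(0) = 0, i.e. r^2 + 2 r = 0.
Discriminant: (2)^2 - 4(0) = 4, so r = (-2 ± 2)/2.
Solving: r_1 = 0, r_2 = -2.

indicial: r^2 + 2 r = 0; roots r_1 = 0, r_2 = -2


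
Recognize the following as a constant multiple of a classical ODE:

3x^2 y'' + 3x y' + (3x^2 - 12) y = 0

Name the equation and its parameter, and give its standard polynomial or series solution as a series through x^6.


All three coefficients share the factor 3; dividing through by 3 gives  x^2 y'' + x y' + (x^2 - 4) y = 0.
This matches the Bessel equation x^2 y'' + x y' + (x^2 - nu^2) y = 0 with nu^2 = 4, so nu = 2; the solution bounded at x = 0 is J_2(x).
Frobenius at x = 0: indicial roots ±nu; for r = nu the recurrence k(k + 2nu) c_k = -c_{k-2} gives the standard series J_nu(x) = sum_{k>=0} (-1)^k / (k! (k+nu)!) (x/2)^(2k+nu). Evaluate the first 3 terms:
  k = 0: (-1)^0 / (0! * 2! * 2^2) x^2 = 1/(1*2*4) x^2 = (1/8) x^2
  k = 1: (-1)^1 / (1! * 3! * 2^4) x^4 = -1/(1*6*16) x^4 = (-1/96) x^4
  k = 2: (-1)^2 / (2! * 4! * 2^6) x^6 = 1/(2*24*64) x^6 = (1/3072) x^6
Hence J_2(x) = x^6/3072 - x^4/96 + x^2/8 + ....

J_2(x); series = x^6/3072 - x^4/96 + x^2/8


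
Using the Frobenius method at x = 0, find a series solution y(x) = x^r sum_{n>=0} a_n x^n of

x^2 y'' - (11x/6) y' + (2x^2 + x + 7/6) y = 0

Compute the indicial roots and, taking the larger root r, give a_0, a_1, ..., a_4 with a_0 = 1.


Write in Frobenius form y'' + (p(x)/x) y' + (q(x)/x^2) y = 0:
  p(x) = -11/6,  q(x) = 2x^2 + x + 7/6.
Indicial equation: r(r-1) + (-11/6) r + (7/6) = 0 -> roots r_1 = 7/3, r_2 = 1/2.
Take r = r_1 = 7/3. Let y(x) = x^r sum_{n>=0} a_n x^n with a_0 = 1.
Substitute y = x^r sum a_n x^n and match x^{r+n}. The recurrence is
  D(n) a_n + 1 a_{n-1} + 2 a_{n-2} = 0,  where D(n) = (r+n)(r+n-1) + (-11/6)(r+n) + (7/6).
  a_n = [-1 a_{n-1} - 2 a_{n-2}] / D(n).
Since the indicial polynomial factors as (r - r_1)(r - r_2), D(n) = (r_1 + n - r_1)(r_1 + n - r_2) = n(n + 11/6).
Evaluating step by step (a_0 = 1):
  n = 1: D(1) = 1(1 + 11/6) = 17/6; numerator = -1(1) = -1; a_1 = (-1)/(17/6) = -6/17
  n = 2: D(2) = 2(2 + 11/6) = 23/3; numerator = -1(-6/17) - 2(1) = -28/17; a_2 = (-28/17)/(23/3) = -84/391
  n = 3: D(3) = 3(3 + 11/6) = 29/2; numerator = -1(-84/391) - 2(-6/17) = 360/391; a_3 = (360/391)/(29/2) = 720/11339
  n = 4: D(4) = 4(4 + 11/6) = 70/3; numerator = -1(720/11339) - 2(-84/391) = 4152/11339; a_4 = (4152/11339)/(70/3) = 6228/396865

r = 7/3; a_0 = 1; a_1 = -6/17; a_2 = -84/391; a_3 = 720/11339; a_4 = 6228/396865


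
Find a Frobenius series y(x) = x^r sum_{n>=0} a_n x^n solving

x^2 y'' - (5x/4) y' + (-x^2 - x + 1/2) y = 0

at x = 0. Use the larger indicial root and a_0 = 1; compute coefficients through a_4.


Write in Frobenius form y'' + (p(x)/x) y' + (q(x)/x^2) y = 0:
  p(x) = -5/4,  q(x) = -x^2 - x + 1/2.
Indicial equation: r(r-1) + (-5/4) r + (1/2) = 0 -> roots r_1 = 2, r_2 = 1/4.
Take r = r_1 = 2. Let y(x) = x^r sum_{n>=0} a_n x^n with a_0 = 1.
Substitute y = x^r sum a_n x^n and match x^{r+n}. The recurrence is
  D(n) a_n - 1 a_{n-1} - 1 a_{n-2} = 0,  where D(n) = (r+n)(r+n-1) + (-5/4)(r+n) + (1/2).
  a_n = [1 a_{n-1} + 1 a_{n-2}] / D(n).
Since the indicial polynomial factors as (r - r_1)(r - r_2), D(n) = (r_1 + n - r_1)(r_1 + n - r_2) = n(n + 7/4).
Evaluating step by step (a_0 = 1):
  n = 1: D(1) = 1(1 + 7/4) = 11/4; numerator = 1(1) = 1; a_1 = (1)/(11/4) = 4/11
  n = 2: D(2) = 2(2 + 7/4) = 15/2; numerator = 1(4/11) + 1(1) = 15/11; a_2 = (15/11)/(15/2) = 2/11
  n = 3: D(3) = 3(3 + 7/4) = 57/4; numerator = 1(2/11) + 1(4/11) = 6/11; a_3 = (6/11)/(57/4) = 8/209
  n = 4: D(4) = 4(4 + 7/4) = 23; numerator = 1(8/209) + 1(2/11) = 46/209; a_4 = (46/209)/(23) = 2/209

r = 2; a_0 = 1; a_1 = 4/11; a_2 = 2/11; a_3 = 8/209; a_4 = 2/209


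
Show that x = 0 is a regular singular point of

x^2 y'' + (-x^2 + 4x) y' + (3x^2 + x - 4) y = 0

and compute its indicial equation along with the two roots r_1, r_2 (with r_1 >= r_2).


Divide by x^2 to reach normal form y'' + P_1(x) y' + P_2(x) y = 0 with P_1(x) = -1 + 4/x and P_2(x) = 3 + 1/x - 4/x^2.
x = 0 is a singular point because the y'-coefficient -1 + 4/x has a pole at x = 0 and the y-coefficient 3 + 1/x - 4/x^2 has a pole at x = 0.
It is a regular singular point because x P_1(x) = p(x) = 4 - x and x^2 P_2(x) = q(x) = 3x^2 + x - 4 are polynomials, hence analytic at x = 0.
p(0) = 4,  q(0) = -4.
Indicial equation: r(r-1) + p(0) r + q(0) = 0, i.e. r^2 + (p(0) - 1) r + q(0) = 0, i.e. r^2 + 3 r - 4 = 0.
Discriminant: (3)^2 - 4(-4) = 25, so r = (-3 ± 5)/2.
Solving: r_1 = 1, r_2 = -4.

indicial: r^2 + 3 r - 4 = 0; roots r_1 = 1, r_2 = -4


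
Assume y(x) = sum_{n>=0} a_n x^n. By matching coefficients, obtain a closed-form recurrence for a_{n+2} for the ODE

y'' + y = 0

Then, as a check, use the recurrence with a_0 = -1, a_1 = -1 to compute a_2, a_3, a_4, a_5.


Substitute y = sum_n a_n x^n into y'' + (const) y = 0.
y''(x) = sum_{n>=0} (n+2)(n+1) a_{n+2} x^n.
The ODE becomes sum_n [(n+2)(n+1) a_{n+2} + 1 a_n] x^n = 0.
Setting each coefficient to zero gives the recurrence:
  (n+2)(n+1) a_{n+2} + 1 a_n = 0,
  a_{n+2} = -1 / ((n+1)(n+2)) a_n.

Check with a_0 = -1, a_1 = -1 (apply the recurrence for n = 0, 1, 2, 3): a_0 = -1, a_1 = -1, a_2 = 1/2, a_3 = 1/6, a_4 = -1/24, a_5 = -1/120.

a_{n+2} = -1/((n+1)(n+2)) * a_n; check: a_0 = -1, a_1 = -1, a_2 = 1/2, a_3 = 1/6, a_4 = -1/24, a_5 = -1/120


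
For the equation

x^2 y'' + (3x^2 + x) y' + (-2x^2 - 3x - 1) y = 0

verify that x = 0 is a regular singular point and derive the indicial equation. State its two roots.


Divide by x^2 to reach normal form y'' + P_1(x) y' + P_2(x) y = 0 with P_1(x) = 3 + 1/x and P_2(x) = -2 - 3/x - 1/x^2.
x = 0 is a singular point because the y'-coefficient 3 + 1/x has a pole at x = 0 and the y-coefficient -2 - 3/x - 1/x^2 has a pole at x = 0.
It is a regular singular point because x P_1(x) = p(x) = 3x + 1 and x^2 P_2(x) = q(x) = -2x^2 - 3x - 1 are polynomials, hence analytic at x = 0.
p(0) = 1,  q(0) = -1.
Indicial equation: r(r-1) + p(0) r + q(0) = 0, i.e. r^2 + (p(0) - 1) r + q(0) = 0, i.e. r^2 - 1 = 0.
Discriminant: (0)^2 - 4(-1) = 4, so r = (0 ± 2)/2.
Solving: r_1 = 1, r_2 = -1.

indicial: r^2 - 1 = 0; roots r_1 = 1, r_2 = -1


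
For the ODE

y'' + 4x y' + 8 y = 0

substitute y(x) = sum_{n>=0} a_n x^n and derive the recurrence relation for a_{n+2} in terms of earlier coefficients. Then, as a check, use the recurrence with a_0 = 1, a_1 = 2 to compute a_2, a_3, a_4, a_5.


Substitute y = sum_n a_n x^n.
y''(x) has coefficient (n+2)(n+1) a_{n+2} at x^n;
4 x y'(x) has coefficient 4 n a_n at x^n (shift);
8 y(x) has coefficient 8 a_n at x^n.
Matching x^n: (n+2)(n+1) a_{n+2} + (4n + 8) a_n = 0.
Thus a_{n+2} = (-4n - 8) / ((n+1)(n+2)) * a_n.

Check with a_0 = 1, a_1 = 2 (apply the recurrence for n = 0, 1, 2, 3): a_0 = 1, a_1 = 2, a_2 = -4, a_3 = -4, a_4 = 16/3, a_5 = 4.

a_(n+2) = (-4n - 8) / ((n+1)(n+2)) * a_n; check: a_0 = 1, a_1 = 2, a_2 = -4, a_3 = -4, a_4 = 16/3, a_5 = 4


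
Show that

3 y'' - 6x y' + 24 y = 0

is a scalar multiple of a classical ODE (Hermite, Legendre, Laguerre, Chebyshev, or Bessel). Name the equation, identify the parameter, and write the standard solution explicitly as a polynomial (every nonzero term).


All three coefficients share the factor 3; dividing through by 3 gives  y'' - 2x y' + 8 y = 0.
This matches the Hermite equation y'' - 2x y' + 2n y = 0 with 2n = 8, so n = 4; the polynomial solution is H_4(x).
With y = sum_k a_k x^k, matching x^k gives (k+2)(k+1) a_{k+2} = 2(k - n) a_k = 2(k - 4) a_k. The right side vanishes at k = 4, so the series with the parity of 4 terminates at degree 4.
Standard normalization: leading coefficient of H_n is 2^n, so a_4 = 2^4 = 16. Work downward with a_k = (k+1)(k+2) a_{k+2} / (2(k - n)):
  a_2 = (3)(4)(16) / (2(2 - 4)) = 192/(-4) = -48
  a_0 = (1)(2)(-48) / (2(0 - 4)) = -96/(-8) = 12
Hence H_4(x) = 16 x^4 - 48 x^2 + 12.

H_4(x); series = 16 x^4 - 48 x^2 + 12


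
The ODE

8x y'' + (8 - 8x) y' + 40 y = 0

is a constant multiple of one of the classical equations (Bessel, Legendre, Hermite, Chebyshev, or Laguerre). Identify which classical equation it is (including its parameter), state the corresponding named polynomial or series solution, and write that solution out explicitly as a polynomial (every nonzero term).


All three coefficients share the factor 8; dividing through by 8 gives  x y'' + (1 - x) y' + 5 y = 0.
This matches the Laguerre equation x y'' + (1 - x) y' + n y = 0 with n = 5; the polynomial solution is L_5(x).
With y = sum_k a_k x^k, matching x^k gives (k+1)k a_{k+1} + (k+1) a_{k+1} - k a_k + n a_k = 0, i.e. (k+1)^2 a_{k+1} = (k - n) a_k = (k - 5) a_k. The right side vanishes at k = 5, so the series terminates at degree 5.
Standard normalization L_n(0) = 1 gives a_0 = 1. Work upward with a_{k+1} = (k - 5) a_k / (k+1)^2:
  a_1 = (0 - 5)(1) / 1^2 = -5/1 = -5
  a_2 = (1 - 5)(-5) / 2^2 = 20/4 = 5
  a_3 = (2 - 5)(5) / 3^2 = -15/9 = -5/3
  a_4 = (3 - 5)(-5/3) / 4^2 = (10/3)/16 = 5/24
  a_5 = (4 - 5)(5/24) / 5^2 = (-5/24)/25 = -1/120
Hence L_5(x) = -x^5/120 + 5 x^4/24 - 5 x^3/3 + 5 x^2 - 5 x + 1.

L_5(x); series = -x^5/120 + 5 x^4/24 - 5 x^3/3 + 5 x^2 - 5 x + 1


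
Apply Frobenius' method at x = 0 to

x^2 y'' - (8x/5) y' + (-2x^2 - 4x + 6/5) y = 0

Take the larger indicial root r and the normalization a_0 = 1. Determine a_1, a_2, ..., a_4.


Write in Frobenius form y'' + (p(x)/x) y' + (q(x)/x^2) y = 0:
  p(x) = -8/5,  q(x) = -2x^2 - 4x + 6/5.
Indicial equation: r(r-1) + (-8/5) r + (6/5) = 0 -> roots r_1 = 2, r_2 = 3/5.
Take r = r_1 = 2. Let y(x) = x^r sum_{n>=0} a_n x^n with a_0 = 1.
Substitute y = x^r sum a_n x^n and match x^{r+n}. The recurrence is
  D(n) a_n - 4 a_{n-1} - 2 a_{n-2} = 0,  where D(n) = (r+n)(r+n-1) + (-8/5)(r+n) + (6/5).
  a_n = [4 a_{n-1} + 2 a_{n-2}] / D(n).
Since the indicial polynomial factors as (r - r_1)(r - r_2), D(n) = (r_1 + n - r_1)(r_1 + n - r_2) = n(n + 7/5).
Evaluating step by step (a_0 = 1):
  n = 1: D(1) = 1(1 + 7/5) = 12/5; numerator = 4(1) = 4; a_1 = (4)/(12/5) = 5/3
  n = 2: D(2) = 2(2 + 7/5) = 34/5; numerator = 4(5/3) + 2(1) = 26/3; a_2 = (26/3)/(34/5) = 65/51
  n = 3: D(3) = 3(3 + 7/5) = 66/5; numerator = 4(65/51) + 2(5/3) = 430/51; a_3 = (430/51)/(66/5) = 1075/1683
  n = 4: D(4) = 4(4 + 7/5) = 108/5; numerator = 4(1075/1683) + 2(65/51) = 8590/1683; a_4 = (8590/1683)/(108/5) = 21475/90882

r = 2; a_0 = 1; a_1 = 5/3; a_2 = 65/51; a_3 = 1075/1683; a_4 = 21475/90882


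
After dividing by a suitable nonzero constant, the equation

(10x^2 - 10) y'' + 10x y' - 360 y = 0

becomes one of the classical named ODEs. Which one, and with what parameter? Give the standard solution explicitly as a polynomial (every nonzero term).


All three coefficients share the factor -10; dividing through by -10 gives  (1 - x^2) y'' - x y' + 36 y = 0.
This matches the Chebyshev equation (1 - x^2) y'' - x y' + n^2 y = 0 (note the -x y' term, not -2x y') with n^2 = 36, so n = 6; the polynomial solution is T_6(x).
With y = sum_k a_k x^k, matching x^k gives (k+2)(k+1) a_{k+2} = (k^2 - n^2) a_k = (k - 6)(k + 6) a_k. The right side vanishes at k = 6, so the series with the parity of 6 terminates at degree 6.
Standard normalization: leading coefficient of T_n is 2^(n-1), so a_6 = 2^5 = 32. Work downward with a_k = (k+1)(k+2) a_{k+2} / ((k - 6)(k + 6)):
  a_4 = (5)(6)(32) / ((4 - 6)(4 + 6)) = 960/(-20) = -48
  a_2 = (3)(4)(-48) / ((2 - 6)(2 + 6)) = -576/(-32) = 18
  a_0 = (1)(2)(18) / ((0 - 6)(0 + 6)) = 36/(-36) = -1
Hence T_6(x) = 32 x^6 - 48 x^4 + 18 x^2 - 1.

T_6(x); series = 32 x^6 - 48 x^4 + 18 x^2 - 1


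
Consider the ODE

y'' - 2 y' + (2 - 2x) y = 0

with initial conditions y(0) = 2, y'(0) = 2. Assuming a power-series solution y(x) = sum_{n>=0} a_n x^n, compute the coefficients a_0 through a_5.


Ansatz: y(x) = sum_{n>=0} a_n x^n, so y'(x) = sum_{n>=1} n a_n x^(n-1) and y''(x) = sum_{n>=2} n(n-1) a_n x^(n-2).
Substitute into P(x) y'' + Q(x) y' + R(x) y = 0 with P(x) = 1, Q(x) = -2, R(x) = 2 - 2x, and match powers of x.
Initial conditions: a_0 = 2, a_1 = 2.
Setting the coefficient of each power of x to zero and solving order by order (substituting the coefficients already found):
  x^0: 2 a_2 - 2 a_1 + 2 a_0 = 0  ->  2 a_2 = 2 a_1 - 2 a_0 = 0  ->  a_2 = 0
  x^1: 6 a_3 - 4 a_2 + 2 a_1 - 2 a_0 = 0  ->  6 a_3 = 4 a_2 - 2 a_1 + 2 a_0 = 0  ->  a_3 = 0
  x^2: 12 a_4 - 6 a_3 + 2 a_2 - 2 a_1 = 0  ->  12 a_4 = 6 a_3 - 2 a_2 + 2 a_1 = 4  ->  a_4 = 1/3
  x^3: 20 a_5 - 8 a_4 + 2 a_3 - 2 a_2 = 0  ->  20 a_5 = 8 a_4 - 2 a_3 + 2 a_2 = 8/3  ->  a_5 = 2/15
Truncated series: y(x) = 2 + 2 x + (1/3) x^4 + (2/15) x^5 + O(x^6).

a_0 = 2; a_1 = 2; a_2 = 0; a_3 = 0; a_4 = 1/3; a_5 = 2/15


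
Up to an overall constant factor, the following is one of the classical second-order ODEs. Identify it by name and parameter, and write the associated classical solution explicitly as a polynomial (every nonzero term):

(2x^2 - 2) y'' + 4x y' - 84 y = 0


All three coefficients share the factor -2; dividing through by -2 gives  (1 - x^2) y'' - 2x y' + 42 y = 0.
This matches the Legendre equation (1 - x^2) y'' - 2x y' + n(n+1) y = 0 (note the -2x y' term) with n(n+1) = 42, so n = 6; the polynomial solution is P_6(x).
With y = sum_k a_k x^k, matching x^k gives (k+2)(k+1) a_{k+2} = [k(k+1) - n(n+1)] a_k = (k - 6)(k + 7) a_k. The right side vanishes at k = 6, so the series with the parity of 6 terminates at degree 6.
Standard normalization (P_n(1) = 1): leading coefficient (2n)!/(2^n (n!)^2) = 479001600/(64*518400) = 231/16, so a_6 = 231/16. Work downward with a_k = (k+1)(k+2) a_{k+2} / ((k - 6)(k + 7)):
  a_4 = (5)(6)(231/16) / ((4 - 6)(4 + 7)) = (3465/8)/(-22) = -315/16
  a_2 = (3)(4)(-315/16) / ((2 - 6)(2 + 7)) = (-945/4)/(-36) = 105/16
  a_0 = (1)(2)(105/16) / ((0 - 6)(0 + 7)) = (105/8)/(-42) = -5/16
Hence P_6(x) = 231 x^6/16 - 315 x^4/16 + 105 x^2/16 - 5/16.

P_6(x); series = 231 x^6/16 - 315 x^4/16 + 105 x^2/16 - 5/16


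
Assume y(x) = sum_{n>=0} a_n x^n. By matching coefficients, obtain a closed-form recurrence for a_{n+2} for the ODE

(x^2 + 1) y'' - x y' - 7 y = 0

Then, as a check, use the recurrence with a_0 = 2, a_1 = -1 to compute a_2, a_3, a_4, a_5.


Substitute y = sum_n a_n x^n.
(1 + 1 x^2) y'' contributes (n+2)(n+1) a_{n+2} + n(n-1) a_n at x^n.
-x y'(x) contributes -n a_n at x^n.
-7 y(x) contributes -7 a_n at x^n.
Matching x^n: (n+2)(n+1) a_{n+2} + (n(n-1) - n - 7) a_n = 0.
Thus a_{n+2} = (-n(n-1) + n + 7) / ((n+1)(n+2)) * a_n.

Check with a_0 = 2, a_1 = -1 (apply the recurrence for n = 0, 1, 2, 3): a_0 = 2, a_1 = -1, a_2 = 7, a_3 = -4/3, a_4 = 49/12, a_5 = -4/15.

a_(n+2) = (-n(n-1) + n + 7) / ((n+1)(n+2)) * a_n; check: a_0 = 2, a_1 = -1, a_2 = 7, a_3 = -4/3, a_4 = 49/12, a_5 = -4/15


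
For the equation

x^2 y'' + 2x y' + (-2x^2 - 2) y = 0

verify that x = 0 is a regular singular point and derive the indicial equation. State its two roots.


Divide by x^2 to reach normal form y'' + P_1(x) y' + P_2(x) y = 0 with P_1(x) = 2/x and P_2(x) = -2 - 2/x^2.
x = 0 is a singular point because the y'-coefficient 2/x has a pole at x = 0 and the y-coefficient -2 - 2/x^2 has a pole at x = 0.
It is a regular singular point because x P_1(x) = p(x) = 2 and x^2 P_2(x) = q(x) = -2x^2 - 2 are polynomials, hence analytic at x = 0.
p(0) = 2,  q(0) = -2.
Indicial equation: r(r-1) + p(0) r + q(0) = 0, i.e. r^2 + (p(0) - 1) r + q(0) = 0, i.e. r^2 + 1 r - 2 = 0.
Discriminant: (1)^2 - 4(-2) = 9, so r = (-1 ± 3)/2.
Solving: r_1 = 1, r_2 = -2.

indicial: r^2 + 1 r - 2 = 0; roots r_1 = 1, r_2 = -2


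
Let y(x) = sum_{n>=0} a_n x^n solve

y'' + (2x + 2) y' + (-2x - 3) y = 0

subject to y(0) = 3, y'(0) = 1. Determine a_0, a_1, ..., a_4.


Ansatz: y(x) = sum_{n>=0} a_n x^n, so y'(x) = sum_{n>=1} n a_n x^(n-1) and y''(x) = sum_{n>=2} n(n-1) a_n x^(n-2).
Substitute into P(x) y'' + Q(x) y' + R(x) y = 0 with P(x) = 1, Q(x) = 2x + 2, R(x) = -2x - 3, and match powers of x.
Initial conditions: a_0 = 3, a_1 = 1.
Setting the coefficient of each power of x to zero and solving order by order (substituting the coefficients already found):
  x^0: 2 a_2 + 2 a_1 - 3 a_0 = 0  ->  2 a_2 = -2 a_1 + 3 a_0 = 7  ->  a_2 = 7/2
  x^1: 6 a_3 + 4 a_2 - a_1 - 2 a_0 = 0  ->  6 a_3 = -4 a_2 + a_1 + 2 a_0 = -7  ->  a_3 = -7/6
  x^2: 12 a_4 + 6 a_3 + a_2 - 2 a_1 = 0  ->  12 a_4 = -6 a_3 - a_2 + 2 a_1 = 11/2  ->  a_4 = 11/24
Truncated series: y(x) = 3 + x + (7/2) x^2 - (7/6) x^3 + (11/24) x^4 + O(x^5).

a_0 = 3; a_1 = 1; a_2 = 7/2; a_3 = -7/6; a_4 = 11/24


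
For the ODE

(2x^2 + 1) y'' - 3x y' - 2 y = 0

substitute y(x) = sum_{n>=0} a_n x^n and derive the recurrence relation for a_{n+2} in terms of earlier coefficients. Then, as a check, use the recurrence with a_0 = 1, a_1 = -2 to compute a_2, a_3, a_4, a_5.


Substitute y = sum_n a_n x^n.
(1 + 2 x^2) y'' contributes (n+2)(n+1) a_{n+2} + 2 n(n-1) a_n at x^n.
-3 x y'(x) contributes -3 n a_n at x^n.
-2 y(x) contributes -2 a_n at x^n.
Matching x^n: (n+2)(n+1) a_{n+2} + (2 n(n-1) - 3 n - 2) a_n = 0.
Thus a_{n+2} = (-2 n(n-1) + 3 n + 2) / ((n+1)(n+2)) * a_n.

Check with a_0 = 1, a_1 = -2 (apply the recurrence for n = 0, 1, 2, 3): a_0 = 1, a_1 = -2, a_2 = 1, a_3 = -5/3, a_4 = 1/3, a_5 = 1/12.

a_(n+2) = (-2 n(n-1) + 3 n + 2) / ((n+1)(n+2)) * a_n; check: a_0 = 1, a_1 = -2, a_2 = 1, a_3 = -5/3, a_4 = 1/3, a_5 = 1/12


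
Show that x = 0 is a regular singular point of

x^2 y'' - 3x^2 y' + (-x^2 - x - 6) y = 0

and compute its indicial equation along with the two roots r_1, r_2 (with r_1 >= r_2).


Divide by x^2 to reach normal form y'' + P_1(x) y' + P_2(x) y = 0 with P_1(x) = -3 and P_2(x) = -1 - 1/x - 6/x^2.
x = 0 is a singular point because the y-coefficient -1 - 1/x - 6/x^2 has a pole at x = 0.
It is a regular singular point because x P_1(x) = p(x) = -3x and x^2 P_2(x) = q(x) = -x^2 - x - 6 are polynomials, hence analytic at x = 0.
p(0) = 0,  q(0) = -6.
Indicial equation: r(r-1) + p(0) r + q(0) = 0, i.e. r^2 + (p(0) - 1) r + q(0) = 0, i.e. r^2 - 1 r - 6 = 0.
Discriminant: (-1)^2 - 4(-6) = 25, so r = (1 ± 5)/2.
Solving: r_1 = 3, r_2 = -2.

indicial: r^2 - 1 r - 6 = 0; roots r_1 = 3, r_2 = -2


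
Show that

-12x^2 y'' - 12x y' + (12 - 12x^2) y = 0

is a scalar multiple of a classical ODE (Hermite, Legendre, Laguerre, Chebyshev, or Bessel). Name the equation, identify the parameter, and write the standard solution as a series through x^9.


All three coefficients share the factor -12; dividing through by -12 gives  x^2 y'' + x y' + (x^2 - 1) y = 0.
This matches the Bessel equation x^2 y'' + x y' + (x^2 - nu^2) y = 0 with nu^2 = 1, so nu = 1; the solution bounded at x = 0 is J_1(x).
Frobenius at x = 0: indicial roots ±nu; for r = nu the recurrence k(k + 2nu) c_k = -c_{k-2} gives the standard series J_nu(x) = sum_{k>=0} (-1)^k / (k! (k+nu)!) (x/2)^(2k+nu). Evaluate the first 5 terms:
  k = 0: (-1)^0 / (0! * 1! * 2^1) x^1 = 1/(1*1*2) x^1 = (1/2) x^1
  k = 1: (-1)^1 / (1! * 2! * 2^3) x^3 = -1/(1*2*8) x^3 = (-1/16) x^3
  k = 2: (-1)^2 / (2! * 3! * 2^5) x^5 = 1/(2*6*32) x^5 = (1/384) x^5
  k = 3: (-1)^3 / (3! * 4! * 2^7) x^7 = -1/(6*24*128) x^7 = (-1/18432) x^7
  k = 4: (-1)^4 / (4! * 5! * 2^9) x^9 = 1/(24*120*512) x^9 = (1/1474560) x^9
Hence J_1(x) = x^9/1474560 - x^7/18432 + x^5/384 - x^3/16 + x/2 + ....

J_1(x); series = x^9/1474560 - x^7/18432 + x^5/384 - x^3/16 + x/2


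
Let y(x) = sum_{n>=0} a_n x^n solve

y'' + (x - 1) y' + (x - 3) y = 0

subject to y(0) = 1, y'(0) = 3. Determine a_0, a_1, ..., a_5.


Ansatz: y(x) = sum_{n>=0} a_n x^n, so y'(x) = sum_{n>=1} n a_n x^(n-1) and y''(x) = sum_{n>=2} n(n-1) a_n x^(n-2).
Substitute into P(x) y'' + Q(x) y' + R(x) y = 0 with P(x) = 1, Q(x) = x - 1, R(x) = x - 3, and match powers of x.
Initial conditions: a_0 = 1, a_1 = 3.
Setting the coefficient of each power of x to zero and solving order by order (substituting the coefficients already found):
  x^0: 2 a_2 - a_1 - 3 a_0 = 0  ->  2 a_2 = a_1 + 3 a_0 = 6  ->  a_2 = 3
  x^1: 6 a_3 - 2 a_2 - 2 a_1 + a_0 = 0  ->  6 a_3 = 2 a_2 + 2 a_1 - a_0 = 11  ->  a_3 = 11/6
  x^2: 12 a_4 - 3 a_3 - a_2 + a_1 = 0  ->  12 a_4 = 3 a_3 + a_2 - a_1 = 11/2  ->  a_4 = 11/24
  x^3: 20 a_5 - 4 a_4 + a_2 = 0  ->  20 a_5 = 4 a_4 - a_2 = -7/6  ->  a_5 = -7/120
Truncated series: y(x) = 1 + 3 x + 3 x^2 + (11/6) x^3 + (11/24) x^4 - (7/120) x^5 + O(x^6).

a_0 = 1; a_1 = 3; a_2 = 3; a_3 = 11/6; a_4 = 11/24; a_5 = -7/120


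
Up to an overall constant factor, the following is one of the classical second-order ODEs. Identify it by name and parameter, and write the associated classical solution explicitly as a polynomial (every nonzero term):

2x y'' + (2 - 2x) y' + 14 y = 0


All three coefficients share the factor 2; dividing through by 2 gives  x y'' + (1 - x) y' + 7 y = 0.
This matches the Laguerre equation x y'' + (1 - x) y' + n y = 0 with n = 7; the polynomial solution is L_7(x).
With y = sum_k a_k x^k, matching x^k gives (k+1)k a_{k+1} + (k+1) a_{k+1} - k a_k + n a_k = 0, i.e. (k+1)^2 a_{k+1} = (k - n) a_k = (k - 7) a_k. The right side vanishes at k = 7, so the series terminates at degree 7.
Standard normalization L_n(0) = 1 gives a_0 = 1. Work upward with a_{k+1} = (k - 7) a_k / (k+1)^2:
  a_1 = (0 - 7)(1) / 1^2 = -7/1 = -7
  a_2 = (1 - 7)(-7) / 2^2 = 42/4 = 21/2
  a_3 = (2 - 7)(21/2) / 3^2 = (-105/2)/9 = -35/6
  a_4 = (3 - 7)(-35/6) / 4^2 = (70/3)/16 = 35/24
  a_5 = (4 - 7)(35/24) / 5^2 = (-35/8)/25 = -7/40
  a_6 = (5 - 7)(-7/40) / 6^2 = (7/20)/36 = 7/720
  a_7 = (6 - 7)(7/720) / 7^2 = (-7/720)/49 = -1/5040
Hence L_7(x) = -x^7/5040 + 7 x^6/720 - 7 x^5/40 + 35 x^4/24 - 35 x^3/6 + 21 x^2/2 - 7 x + 1.

L_7(x); series = -x^7/5040 + 7 x^6/720 - 7 x^5/40 + 35 x^4/24 - 35 x^3/6 + 21 x^2/2 - 7 x + 1


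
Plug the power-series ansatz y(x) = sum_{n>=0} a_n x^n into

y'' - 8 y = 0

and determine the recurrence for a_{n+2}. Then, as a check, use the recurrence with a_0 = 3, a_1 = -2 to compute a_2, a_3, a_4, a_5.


Substitute y = sum_n a_n x^n into y'' + (const) y = 0.
y''(x) = sum_{n>=0} (n+2)(n+1) a_{n+2} x^n.
The ODE becomes sum_n [(n+2)(n+1) a_{n+2} - 8 a_n] x^n = 0.
Setting each coefficient to zero gives the recurrence:
  (n+2)(n+1) a_{n+2} - 8 a_n = 0,
  a_{n+2} = 8 / ((n+1)(n+2)) a_n.

Check with a_0 = 3, a_1 = -2 (apply the recurrence for n = 0, 1, 2, 3): a_0 = 3, a_1 = -2, a_2 = 12, a_3 = -8/3, a_4 = 8, a_5 = -16/15.

a_{n+2} = 8/((n+1)(n+2)) * a_n; check: a_0 = 3, a_1 = -2, a_2 = 12, a_3 = -8/3, a_4 = 8, a_5 = -16/15


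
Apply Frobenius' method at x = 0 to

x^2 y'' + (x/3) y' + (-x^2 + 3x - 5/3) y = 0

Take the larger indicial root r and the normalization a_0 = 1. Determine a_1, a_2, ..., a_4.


Write in Frobenius form y'' + (p(x)/x) y' + (q(x)/x^2) y = 0:
  p(x) = 1/3,  q(x) = -x^2 + 3x - 5/3.
Indicial equation: r(r-1) + (1/3) r + (-5/3) = 0 -> roots r_1 = 5/3, r_2 = -1.
Take r = r_1 = 5/3. Let y(x) = x^r sum_{n>=0} a_n x^n with a_0 = 1.
Substitute y = x^r sum a_n x^n and match x^{r+n}. The recurrence is
  D(n) a_n + 3 a_{n-1} - 1 a_{n-2} = 0,  where D(n) = (r+n)(r+n-1) + (1/3)(r+n) + (-5/3).
  a_n = [-3 a_{n-1} + 1 a_{n-2}] / D(n).
Since the indicial polynomial factors as (r - r_1)(r - r_2), D(n) = (r_1 + n - r_1)(r_1 + n - r_2) = n(n + 8/3).
Evaluating step by step (a_0 = 1):
  n = 1: D(1) = 1(1 + 8/3) = 11/3; numerator = -3(1) = -3; a_1 = (-3)/(11/3) = -9/11
  n = 2: D(2) = 2(2 + 8/3) = 28/3; numerator = -3(-9/11) + 1(1) = 38/11; a_2 = (38/11)/(28/3) = 57/154
  n = 3: D(3) = 3(3 + 8/3) = 17; numerator = -3(57/154) + 1(-9/11) = -27/14; a_3 = (-27/14)/(17) = -27/238
  n = 4: D(4) = 4(4 + 8/3) = 80/3; numerator = -3(-27/238) + 1(57/154) = 930/1309; a_4 = (930/1309)/(80/3) = 279/10472

r = 5/3; a_0 = 1; a_1 = -9/11; a_2 = 57/154; a_3 = -27/238; a_4 = 279/10472


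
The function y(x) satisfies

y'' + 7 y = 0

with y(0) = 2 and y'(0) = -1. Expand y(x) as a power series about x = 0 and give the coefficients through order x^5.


Ansatz: y(x) = sum_{n>=0} a_n x^n, so y'(x) = sum_{n>=1} n a_n x^(n-1) and y''(x) = sum_{n>=2} n(n-1) a_n x^(n-2).
Substitute into P(x) y'' + Q(x) y' + R(x) y = 0 with P(x) = 1, Q(x) = 0, R(x) = 7, and match powers of x.
Initial conditions: a_0 = 2, a_1 = -1.
Setting the coefficient of each power of x to zero and solving order by order (substituting the coefficients already found):
  x^0: 2 a_2 + 7 a_0 = 0  ->  2 a_2 = -7 a_0 = -14  ->  a_2 = -7
  x^1: 6 a_3 + 7 a_1 = 0  ->  6 a_3 = -7 a_1 = 7  ->  a_3 = 7/6
  x^2: 12 a_4 + 7 a_2 = 0  ->  12 a_4 = -7 a_2 = 49  ->  a_4 = 49/12
  x^3: 20 a_5 + 7 a_3 = 0  ->  20 a_5 = -7 a_3 = -49/6  ->  a_5 = -49/120
Truncated series: y(x) = 2 - x - 7 x^2 + (7/6) x^3 + (49/12) x^4 - (49/120) x^5 + O(x^6).

a_0 = 2; a_1 = -1; a_2 = -7; a_3 = 7/6; a_4 = 49/12; a_5 = -49/120


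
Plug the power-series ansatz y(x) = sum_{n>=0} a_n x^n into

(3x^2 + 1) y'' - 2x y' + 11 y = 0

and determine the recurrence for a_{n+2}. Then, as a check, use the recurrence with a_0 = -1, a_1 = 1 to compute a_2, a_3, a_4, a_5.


Substitute y = sum_n a_n x^n.
(1 + 3 x^2) y'' contributes (n+2)(n+1) a_{n+2} + 3 n(n-1) a_n at x^n.
-2 x y'(x) contributes -2 n a_n at x^n.
11 y(x) contributes 11 a_n at x^n.
Matching x^n: (n+2)(n+1) a_{n+2} + (3 n(n-1) - 2 n + 11) a_n = 0.
Thus a_{n+2} = (-3 n(n-1) + 2 n - 11) / ((n+1)(n+2)) * a_n.

Check with a_0 = -1, a_1 = 1 (apply the recurrence for n = 0, 1, 2, 3): a_0 = -1, a_1 = 1, a_2 = 11/2, a_3 = -3/2, a_4 = -143/24, a_5 = 69/40.

a_(n+2) = (-3 n(n-1) + 2 n - 11) / ((n+1)(n+2)) * a_n; check: a_0 = -1, a_1 = 1, a_2 = 11/2, a_3 = -3/2, a_4 = -143/24, a_5 = 69/40
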